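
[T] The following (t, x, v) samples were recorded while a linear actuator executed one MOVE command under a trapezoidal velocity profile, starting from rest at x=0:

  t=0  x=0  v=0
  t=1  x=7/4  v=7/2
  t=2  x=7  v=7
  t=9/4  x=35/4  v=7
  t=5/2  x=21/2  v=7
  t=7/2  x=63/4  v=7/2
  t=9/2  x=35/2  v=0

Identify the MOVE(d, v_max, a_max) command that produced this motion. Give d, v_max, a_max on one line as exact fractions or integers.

d=35/2 v_max=7 a_max=7/2

final state: t=9/2, x=35/2, v=0 → d = 35/2
a_max = (7/2−0)/(1−0) = 7/2
max v = 7 over t∈[2,5/2] → v_max = 7
check: 7·(2+1/2) = 35/2 ✓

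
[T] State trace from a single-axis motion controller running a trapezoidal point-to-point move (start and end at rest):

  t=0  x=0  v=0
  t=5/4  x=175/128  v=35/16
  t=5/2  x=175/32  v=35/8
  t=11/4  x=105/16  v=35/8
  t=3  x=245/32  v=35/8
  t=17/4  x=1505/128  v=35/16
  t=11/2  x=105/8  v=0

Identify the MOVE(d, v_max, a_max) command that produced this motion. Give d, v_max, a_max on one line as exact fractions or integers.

d=105/8 v_max=35/8 a_max=7/4

final state: t=11/2, x=105/8, v=0 → d = 105/8
a_max = (35/16−0)/(5/4−0) = 7/4
max v = 35/8 over t∈[5/2,3] → v_max = 35/8
check: 35/8·(5/2+1/2) = 105/8 ✓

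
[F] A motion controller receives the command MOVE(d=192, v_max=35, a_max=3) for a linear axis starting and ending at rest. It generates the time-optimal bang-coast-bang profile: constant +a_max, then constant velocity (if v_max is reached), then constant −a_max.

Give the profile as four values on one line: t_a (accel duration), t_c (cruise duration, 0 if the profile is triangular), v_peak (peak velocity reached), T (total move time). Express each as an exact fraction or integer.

t_a=8 t_c=0 v_peak=24 T=16

v_max²/a_max = 35²/3 = 1225/3
192 < 1225/3 ⇒ no cruise
v_peak = √(192·3) = √576 = 24
t_a = 24/3 = 8; t_c = 0
T = 2·8 = 16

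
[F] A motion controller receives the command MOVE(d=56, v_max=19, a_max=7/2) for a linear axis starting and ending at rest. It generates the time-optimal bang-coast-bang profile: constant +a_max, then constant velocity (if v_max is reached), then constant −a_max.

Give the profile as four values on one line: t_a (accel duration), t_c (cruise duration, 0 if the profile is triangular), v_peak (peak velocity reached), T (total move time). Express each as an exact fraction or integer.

t_a=4 t_c=0 v_peak=14 T=8

v_max²/a_max = 19²/(7/2) = 722/7
56 < 722/7 so t_c = 0
v_peak = √(56·7/2) = √196 = 14
t_a = 14/(7/2) = 4; t_c = 0
T = 2·4 = 8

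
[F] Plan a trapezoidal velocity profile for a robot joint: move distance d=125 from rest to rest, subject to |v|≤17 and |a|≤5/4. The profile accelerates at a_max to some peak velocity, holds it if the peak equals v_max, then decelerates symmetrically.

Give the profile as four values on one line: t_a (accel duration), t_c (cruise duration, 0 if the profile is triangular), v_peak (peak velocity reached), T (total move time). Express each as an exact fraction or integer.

(v_max)²/a_max = 17²/(5/4) = 1156/5
125 < 1156/5 so t_c = 0
v_peak = √(125·5/4) = √(625/4) = 25/2
t_a = (25/2)/(5/4) = 10; t_c = 0
T = 2·10 = 20

t_a=10 t_c=0 v_peak=25/2 T=20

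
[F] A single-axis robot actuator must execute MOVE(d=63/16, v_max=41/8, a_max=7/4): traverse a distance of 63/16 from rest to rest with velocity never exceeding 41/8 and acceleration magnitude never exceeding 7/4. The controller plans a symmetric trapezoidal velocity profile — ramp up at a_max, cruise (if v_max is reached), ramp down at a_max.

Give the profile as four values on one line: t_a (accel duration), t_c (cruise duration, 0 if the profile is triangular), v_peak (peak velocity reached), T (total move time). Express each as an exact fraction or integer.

t_a=3/2 t_c=0 v_peak=21/8 T=3

vₘ²/aₘ = (41/8)²/(7/4) = 1681/112
63/16 < 1681/112 so t_c = 0
v_peak = √(63/16·7/4) = √(441/64) = 21/8
t_a = (21/8)/(7/4) = 3/2; t_c = 0
T = 2·3/2 = 3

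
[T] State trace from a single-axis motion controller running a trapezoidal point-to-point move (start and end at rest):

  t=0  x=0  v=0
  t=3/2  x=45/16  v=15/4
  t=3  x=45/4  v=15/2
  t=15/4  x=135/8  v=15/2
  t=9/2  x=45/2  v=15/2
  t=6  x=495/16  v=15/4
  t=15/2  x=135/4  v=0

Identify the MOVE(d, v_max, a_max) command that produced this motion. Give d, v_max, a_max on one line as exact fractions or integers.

final state: t=15/2, x=135/4, v=0 → d = 135/4
a_max = (15/4−0)/(3/2−0) = 5/2
max v = 15/2 over t∈[3,9/2] → v_max = 15/2
check: 15/2·(3+3/2) = 135/4 ✓

d=135/4 v_max=15/2 a_max=5/2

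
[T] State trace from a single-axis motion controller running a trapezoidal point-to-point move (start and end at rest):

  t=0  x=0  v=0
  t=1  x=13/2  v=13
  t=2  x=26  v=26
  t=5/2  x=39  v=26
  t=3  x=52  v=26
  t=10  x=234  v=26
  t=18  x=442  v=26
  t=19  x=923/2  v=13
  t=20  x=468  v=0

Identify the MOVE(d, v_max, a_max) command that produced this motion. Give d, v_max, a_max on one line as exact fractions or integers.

d=468 v_max=26 a_max=13

final state: t=20, x=468, v=0 → d = 468
a_max = (13−0)/(1−0) = 13
max v = 26 over t∈[2,18] → v_max = 26
check: 26·(2+16) = 468 ✓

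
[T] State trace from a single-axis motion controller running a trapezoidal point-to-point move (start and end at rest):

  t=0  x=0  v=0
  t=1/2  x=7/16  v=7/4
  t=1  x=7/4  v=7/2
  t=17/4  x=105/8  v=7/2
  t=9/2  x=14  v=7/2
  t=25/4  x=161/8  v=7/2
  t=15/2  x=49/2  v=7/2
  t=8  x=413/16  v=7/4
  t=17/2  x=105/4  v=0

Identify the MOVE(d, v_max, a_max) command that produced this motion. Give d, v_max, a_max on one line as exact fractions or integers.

d=105/4 v_max=7/2 a_max=7/2

final state: t=17/2, x=105/4, v=0 → d = 105/4
a_max = (7/4−0)/(1/2−0) = 7/2
max v = 7/2 over t∈[1,15/2] → v_max = 7/2
check: 7/2·(1+13/2) = 105/4 ✓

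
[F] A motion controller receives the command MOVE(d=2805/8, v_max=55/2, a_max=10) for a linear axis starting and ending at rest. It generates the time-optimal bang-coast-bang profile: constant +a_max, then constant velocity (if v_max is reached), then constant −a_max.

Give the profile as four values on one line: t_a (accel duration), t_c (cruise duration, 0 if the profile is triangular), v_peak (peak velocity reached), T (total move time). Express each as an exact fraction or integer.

vₘ²/aₘ = (55/2)²/10 = 605/8
2805/8 ≥ 605/8 so v_max reached
t_a = (55/2)/10 = 11/4; v_peak = 55/2
d_cruise = 2805/8 − 605/8 = 275; t_c = 275/(55/2) = 10
T = 2·11/4 + 10 = 31/2

t_a=11/4 t_c=10 v_peak=55/2 T=31/2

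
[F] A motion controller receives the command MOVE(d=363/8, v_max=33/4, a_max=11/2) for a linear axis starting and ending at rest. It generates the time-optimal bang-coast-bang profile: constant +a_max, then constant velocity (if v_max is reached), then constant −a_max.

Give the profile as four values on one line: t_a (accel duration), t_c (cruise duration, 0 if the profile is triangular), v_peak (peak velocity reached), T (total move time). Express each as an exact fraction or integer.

vₘ²/aₘ = (33/4)²/(11/2) = 99/8
363/8 ≥ 99/8 so v_max reached
t_a = (33/4)/(11/2) = 3/2; v_peak = 33/4
d_cruise = 363/8 − 99/8 = 33; t_c = 33/(33/4) = 4
T = 2·3/2 + 4 = 7

t_a=3/2 t_c=4 v_peak=33/4 T=7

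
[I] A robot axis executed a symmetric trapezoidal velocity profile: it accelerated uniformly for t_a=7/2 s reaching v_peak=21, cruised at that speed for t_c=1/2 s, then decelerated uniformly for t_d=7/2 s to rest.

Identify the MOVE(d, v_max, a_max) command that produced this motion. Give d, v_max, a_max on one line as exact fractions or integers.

d=84 v_max=21 a_max=6

a_max = 21/(7/2) = 6
d_a = ½·21·7/2 = 147/4; d_c = 21·1/2 = 21/2
d = 2·147/4 + 21/2 = 84
t_c = 1/2 > 0 ⇒ limit active, v_max = 21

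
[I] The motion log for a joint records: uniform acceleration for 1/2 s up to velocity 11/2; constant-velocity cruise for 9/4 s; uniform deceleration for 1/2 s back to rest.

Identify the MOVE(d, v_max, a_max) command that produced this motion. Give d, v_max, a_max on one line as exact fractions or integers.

a_max = (11/2)/(1/2) = 11
d_a = ½·11/2·1/2 = 11/8; d_c = 11/2·9/4 = 99/8
d = 2·11/8 + 99/8 = 121/8
t_c = 9/4 > 0 → v_max = v_peak = 11/2

d=121/8 v_max=11/2 a_max=11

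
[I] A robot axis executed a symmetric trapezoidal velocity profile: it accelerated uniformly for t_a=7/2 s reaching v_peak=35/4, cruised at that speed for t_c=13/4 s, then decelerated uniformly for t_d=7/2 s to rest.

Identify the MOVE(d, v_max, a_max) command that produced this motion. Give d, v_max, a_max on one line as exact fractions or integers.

a_max = (35/4)/(7/2) = 5/2
d_a = ½·35/4·7/2 = 245/16; d_c = 35/4·13/4 = 455/16
d = 2·245/16 + 455/16 = 945/16
t_c = 13/4 > 0 → v_max = v_peak = 35/4

d=945/16 v_max=35/4 a_max=5/2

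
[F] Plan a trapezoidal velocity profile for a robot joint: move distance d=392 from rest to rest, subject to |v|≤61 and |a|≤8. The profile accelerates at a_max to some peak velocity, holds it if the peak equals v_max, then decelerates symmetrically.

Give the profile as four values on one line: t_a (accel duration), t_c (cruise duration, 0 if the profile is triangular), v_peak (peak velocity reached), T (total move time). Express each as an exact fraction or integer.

t_a=7 t_c=0 v_peak=56 T=14

vₘ²/aₘ = 61²/8 = 3721/8
392 < 3721/8 ⇒ no cruise
v_peak = √(392·8) = √3136 = 56
t_a = 56/8 = 7; t_c = 0
T = 2·7 = 14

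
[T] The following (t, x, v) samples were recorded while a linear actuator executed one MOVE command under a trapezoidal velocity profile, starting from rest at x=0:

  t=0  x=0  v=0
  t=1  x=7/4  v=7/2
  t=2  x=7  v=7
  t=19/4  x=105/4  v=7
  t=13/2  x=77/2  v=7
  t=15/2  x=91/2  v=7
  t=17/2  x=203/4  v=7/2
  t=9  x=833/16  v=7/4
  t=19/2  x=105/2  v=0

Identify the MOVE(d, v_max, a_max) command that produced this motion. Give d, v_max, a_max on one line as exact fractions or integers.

d=105/2 v_max=7 a_max=7/2

final state: t=19/2, x=105/2, v=0 → d = 105/2
a_max = (7/2−0)/(1−0) = 7/2
max v = 7 over t∈[2,15/2] → v_max = 7
check: 7·(2+11/2) = 105/2 ✓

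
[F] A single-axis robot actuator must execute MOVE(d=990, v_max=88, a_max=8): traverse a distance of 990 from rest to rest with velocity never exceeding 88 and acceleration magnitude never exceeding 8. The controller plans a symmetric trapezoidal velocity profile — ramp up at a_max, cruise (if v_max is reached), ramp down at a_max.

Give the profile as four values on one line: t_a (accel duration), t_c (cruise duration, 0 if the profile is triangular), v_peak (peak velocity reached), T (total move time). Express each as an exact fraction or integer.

t_a=11 t_c=1/4 v_peak=88 T=89/4

vₘ²/aₘ = 88²/8 = 968
990 ≥ 968 so v_max reached
t_a = 88/8 = 11; v_peak = 88
d_cruise = 990 − 968 = 22; t_c = 22/88 = 1/4
T = 2·11 + 1/4 = 89/4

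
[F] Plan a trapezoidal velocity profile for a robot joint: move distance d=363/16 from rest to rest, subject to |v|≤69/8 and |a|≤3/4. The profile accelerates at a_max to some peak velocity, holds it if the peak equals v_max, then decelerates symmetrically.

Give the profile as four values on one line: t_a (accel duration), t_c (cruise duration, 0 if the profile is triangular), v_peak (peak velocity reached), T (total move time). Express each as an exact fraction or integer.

(v_max)²/a_max = (69/8)²/(3/4) = 1587/16
363/16 < 1587/16 → triangular
v_peak = √(363/16·3/4) = √(1089/64) = 33/8
t_a = (33/8)/(3/4) = 11/2; t_c = 0
T = 2·11/2 = 11

t_a=11/2 t_c=0 v_peak=33/8 T=11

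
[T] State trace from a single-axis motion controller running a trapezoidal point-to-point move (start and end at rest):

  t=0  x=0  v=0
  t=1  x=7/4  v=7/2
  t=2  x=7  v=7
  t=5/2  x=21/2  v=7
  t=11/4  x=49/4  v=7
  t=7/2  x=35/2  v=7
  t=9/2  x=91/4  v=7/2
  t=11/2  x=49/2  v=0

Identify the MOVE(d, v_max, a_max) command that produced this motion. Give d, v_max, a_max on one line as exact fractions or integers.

final state: t=11/2, x=49/2, v=0 → d = 49/2
a_max = (7/2−0)/(1−0) = 7/2
max v = 7 over t∈[2,7/2] → v_max = 7
check: 7·(2+3/2) = 49/2 ✓

d=49/2 v_max=7 a_max=7/2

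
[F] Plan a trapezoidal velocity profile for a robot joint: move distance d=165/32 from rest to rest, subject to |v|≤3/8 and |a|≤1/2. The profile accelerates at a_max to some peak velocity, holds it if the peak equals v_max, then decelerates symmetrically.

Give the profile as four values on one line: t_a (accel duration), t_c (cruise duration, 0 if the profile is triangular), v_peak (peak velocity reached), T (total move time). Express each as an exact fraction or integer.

v_max²/a_max = (3/8)²/(1/2) = 9/32
165/32 ≥ 9/32 so v_max reached
t_a = (3/8)/(1/2) = 3/4; v_peak = 3/8
d_cruise = 165/32 − 9/32 = 39/8; t_c = (39/8)/(3/8) = 13
T = 2·3/4 + 13 = 29/2

t_a=3/4 t_c=13 v_peak=3/8 T=29/2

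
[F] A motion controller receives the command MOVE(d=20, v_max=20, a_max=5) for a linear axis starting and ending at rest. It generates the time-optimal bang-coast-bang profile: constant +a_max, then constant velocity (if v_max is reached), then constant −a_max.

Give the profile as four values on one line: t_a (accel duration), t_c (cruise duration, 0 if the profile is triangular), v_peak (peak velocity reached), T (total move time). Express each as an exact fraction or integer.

t_a=2 t_c=0 v_peak=10 T=4

v_max²/a_max = 20²/5 = 80
20 < 80 → triangular
v_peak = √(20·5) = √100 = 10
t_a = 10/5 = 2; t_c = 0
T = 2·2 = 4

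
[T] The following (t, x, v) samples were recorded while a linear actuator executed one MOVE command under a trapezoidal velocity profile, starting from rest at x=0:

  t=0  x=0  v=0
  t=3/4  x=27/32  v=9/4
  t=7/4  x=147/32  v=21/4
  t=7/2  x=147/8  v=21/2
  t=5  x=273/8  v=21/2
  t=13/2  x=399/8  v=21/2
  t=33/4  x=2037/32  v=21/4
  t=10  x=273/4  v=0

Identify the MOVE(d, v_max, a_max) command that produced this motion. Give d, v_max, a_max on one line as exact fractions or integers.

d=273/4 v_max=21/2 a_max=3

final state: t=10, x=273/4, v=0 → d = 273/4
a_max = (9/4−0)/(3/4−0) = 3
max v = 21/2 over t∈[7/2,13/2] → v_max = 21/2
check: 21/2·(7/2+3) = 273/4 ✓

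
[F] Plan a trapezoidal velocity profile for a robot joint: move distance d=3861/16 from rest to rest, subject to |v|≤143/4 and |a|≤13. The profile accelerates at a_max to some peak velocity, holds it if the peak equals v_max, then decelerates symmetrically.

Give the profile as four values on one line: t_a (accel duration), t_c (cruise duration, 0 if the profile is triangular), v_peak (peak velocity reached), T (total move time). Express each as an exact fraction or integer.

vₘ²/aₘ = (143/4)²/13 = 1573/16
3861/16 ≥ 1573/16 so v_max reached
t_a = (143/4)/13 = 11/4; v_peak = 143/4
d_cruise = 3861/16 − 1573/16 = 143; t_c = 143/(143/4) = 4
T = 2·11/4 + 4 = 19/2

t_a=11/4 t_c=4 v_peak=143/4 T=19/2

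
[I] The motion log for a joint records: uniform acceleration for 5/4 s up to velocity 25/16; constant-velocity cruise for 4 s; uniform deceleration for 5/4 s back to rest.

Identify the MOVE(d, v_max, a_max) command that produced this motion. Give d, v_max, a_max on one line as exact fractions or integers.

a_max = (25/16)/(5/4) = 5/4
d_a = ½·25/16·5/4 = 125/128; d_c = 25/16·4 = 25/4
d = 2·125/128 + 25/4 = 525/64
t_c = 4 > 0 → v_max = v_peak = 25/16

d=525/64 v_max=25/16 a_max=5/4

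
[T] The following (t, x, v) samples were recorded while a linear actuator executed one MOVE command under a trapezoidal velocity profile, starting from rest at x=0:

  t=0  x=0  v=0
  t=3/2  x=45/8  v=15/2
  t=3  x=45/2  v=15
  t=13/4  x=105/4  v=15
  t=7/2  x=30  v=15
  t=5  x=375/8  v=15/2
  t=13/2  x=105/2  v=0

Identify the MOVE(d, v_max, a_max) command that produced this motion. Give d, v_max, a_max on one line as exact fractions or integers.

d=105/2 v_max=15 a_max=5

final state: t=13/2, x=105/2, v=0 → d = 105/2
a_max = (15/2−0)/(3/2−0) = 5
max v = 15 over t∈[3,7/2] → v_max = 15
check: 15·(3+1/2) = 105/2 ✓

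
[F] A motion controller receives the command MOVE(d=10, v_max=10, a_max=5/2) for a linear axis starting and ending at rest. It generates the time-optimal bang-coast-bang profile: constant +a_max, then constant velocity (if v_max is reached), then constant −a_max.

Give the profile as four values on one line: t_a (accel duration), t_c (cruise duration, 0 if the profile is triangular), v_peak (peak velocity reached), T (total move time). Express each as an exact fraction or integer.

vₘ²/aₘ = 10²/(5/2) = 40
10 < 40 ⇒ no cruise
v_peak = √(10·5/2) = √25 = 5
t_a = 5/(5/2) = 2; t_c = 0
T = 2·2 = 4

t_a=2 t_c=0 v_peak=5 T=4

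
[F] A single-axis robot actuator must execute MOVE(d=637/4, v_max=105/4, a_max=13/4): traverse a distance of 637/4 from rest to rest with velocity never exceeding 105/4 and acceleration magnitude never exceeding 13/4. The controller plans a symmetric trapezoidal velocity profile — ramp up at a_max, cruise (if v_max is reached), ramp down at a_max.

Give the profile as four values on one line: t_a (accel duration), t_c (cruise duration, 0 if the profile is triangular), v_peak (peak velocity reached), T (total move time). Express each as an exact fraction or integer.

t_a=7 t_c=0 v_peak=91/4 T=14

v_max²/a_max = (105/4)²/(13/4) = 11025/52
637/4 < 11025/52 → triangular
v_peak = √(637/4·13/4) = √(8281/16) = 91/4
t_a = (91/4)/(13/4) = 7; t_c = 0
T = 2·7 = 14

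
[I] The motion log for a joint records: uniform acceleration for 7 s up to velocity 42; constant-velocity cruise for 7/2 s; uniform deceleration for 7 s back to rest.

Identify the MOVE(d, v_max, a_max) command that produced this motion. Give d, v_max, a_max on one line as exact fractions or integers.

a_max = 42/7 = 6
d_a = ½·42·7 = 147; d_c = 42·7/2 = 147
d = 2·147 + 147 = 441
t_c = 7/2 > 0 → v_max = v_peak = 42

d=441 v_max=42 a_max=6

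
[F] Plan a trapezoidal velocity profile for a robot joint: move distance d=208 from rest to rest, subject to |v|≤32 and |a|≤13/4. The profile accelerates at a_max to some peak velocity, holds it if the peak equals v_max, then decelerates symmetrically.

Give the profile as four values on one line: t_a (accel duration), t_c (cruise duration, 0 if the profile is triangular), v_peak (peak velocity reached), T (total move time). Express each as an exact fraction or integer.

vₘ²/aₘ = 32²/(13/4) = 4096/13
208 < 4096/13 → triangular
v_peak = √(208·13/4) = √676 = 26
t_a = 26/(13/4) = 8; t_c = 0
T = 2·8 = 16

t_a=8 t_c=0 v_peak=26 T=16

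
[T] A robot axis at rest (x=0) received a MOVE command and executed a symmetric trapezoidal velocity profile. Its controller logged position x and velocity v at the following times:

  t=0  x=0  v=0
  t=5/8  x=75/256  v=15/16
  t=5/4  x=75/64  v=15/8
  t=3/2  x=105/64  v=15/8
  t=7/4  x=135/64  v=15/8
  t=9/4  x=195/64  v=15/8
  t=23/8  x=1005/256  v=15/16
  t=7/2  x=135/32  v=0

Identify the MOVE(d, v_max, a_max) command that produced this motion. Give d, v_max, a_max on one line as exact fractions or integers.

d=135/32 v_max=15/8 a_max=3/2

final state: t=7/2, x=135/32, v=0 → d = 135/32
a_max = (15/16−0)/(5/8−0) = 3/2
max v = 15/8 over t∈[5/4,9/4] → v_max = 15/8
check: 15/8·(5/4+1) = 135/32 ✓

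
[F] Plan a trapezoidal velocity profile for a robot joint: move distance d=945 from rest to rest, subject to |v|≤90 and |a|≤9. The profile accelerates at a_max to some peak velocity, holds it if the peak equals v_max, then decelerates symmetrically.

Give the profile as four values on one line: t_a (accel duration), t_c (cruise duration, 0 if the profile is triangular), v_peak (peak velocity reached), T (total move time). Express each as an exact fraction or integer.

vₘ²/aₘ = 90²/9 = 900
945 ≥ 900 → trapezoidal
t_a = 90/9 = 10; v_peak = 90
d_cruise = 945 − 900 = 45; t_c = 45/90 = 1/2
T = 2·10 + 1/2 = 41/2

t_a=10 t_c=1/2 v_peak=90 T=41/2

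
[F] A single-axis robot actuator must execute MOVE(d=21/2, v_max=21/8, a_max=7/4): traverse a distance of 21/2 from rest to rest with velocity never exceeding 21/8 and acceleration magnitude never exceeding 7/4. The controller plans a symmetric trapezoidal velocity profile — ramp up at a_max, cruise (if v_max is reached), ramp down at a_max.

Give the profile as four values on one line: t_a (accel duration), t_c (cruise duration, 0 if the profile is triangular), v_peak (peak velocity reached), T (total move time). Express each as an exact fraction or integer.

(v_max)²/a_max = (21/8)²/(7/4) = 63/16
21/2 ≥ 63/16 so v_max reached
t_a = (21/8)/(7/4) = 3/2; v_peak = 21/8
d_cruise = 21/2 − 63/16 = 105/16; t_c = (105/16)/(21/8) = 5/2
T = 2·3/2 + 5/2 = 11/2

t_a=3/2 t_c=5/2 v_peak=21/8 T=11/2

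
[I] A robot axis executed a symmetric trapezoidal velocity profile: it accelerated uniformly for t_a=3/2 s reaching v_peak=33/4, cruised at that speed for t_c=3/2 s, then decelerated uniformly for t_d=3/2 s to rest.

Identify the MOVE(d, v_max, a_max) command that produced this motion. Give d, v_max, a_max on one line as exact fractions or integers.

d=99/4 v_max=33/4 a_max=11/2

a_max = (33/4)/(3/2) = 11/2
d_a = ½·33/4·3/2 = 99/16; d_c = 33/4·3/2 = 99/8
d = 2·99/16 + 99/8 = 99/4
t_c = 3/2 > 0 → v_max = v_peak = 33/4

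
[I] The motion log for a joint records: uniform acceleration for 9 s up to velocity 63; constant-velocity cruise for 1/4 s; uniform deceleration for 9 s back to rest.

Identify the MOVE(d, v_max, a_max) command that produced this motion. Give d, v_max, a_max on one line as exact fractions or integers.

a_max = 63/9 = 7
d_a = ½·63·9 = 567/2; d_c = 63·1/4 = 63/4
d = 2·567/2 + 63/4 = 2331/4
t_c = 1/4 > 0 ⇒ limit active, v_max = 63

d=2331/4 v_max=63 a_max=7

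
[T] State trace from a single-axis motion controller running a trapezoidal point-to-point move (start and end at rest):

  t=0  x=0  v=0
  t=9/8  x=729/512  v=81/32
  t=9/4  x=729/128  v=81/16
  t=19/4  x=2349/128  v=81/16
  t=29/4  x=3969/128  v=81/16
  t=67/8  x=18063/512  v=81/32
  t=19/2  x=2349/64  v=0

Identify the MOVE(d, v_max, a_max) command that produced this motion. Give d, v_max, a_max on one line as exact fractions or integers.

final state: t=19/2, x=2349/64, v=0 → d = 2349/64
a_max = (81/32−0)/(9/8−0) = 9/4
max v = 81/16 over t∈[9/4,29/4] → v_max = 81/16
check: 81/16·(9/4+5) = 2349/64 ✓

d=2349/64 v_max=81/16 a_max=9/4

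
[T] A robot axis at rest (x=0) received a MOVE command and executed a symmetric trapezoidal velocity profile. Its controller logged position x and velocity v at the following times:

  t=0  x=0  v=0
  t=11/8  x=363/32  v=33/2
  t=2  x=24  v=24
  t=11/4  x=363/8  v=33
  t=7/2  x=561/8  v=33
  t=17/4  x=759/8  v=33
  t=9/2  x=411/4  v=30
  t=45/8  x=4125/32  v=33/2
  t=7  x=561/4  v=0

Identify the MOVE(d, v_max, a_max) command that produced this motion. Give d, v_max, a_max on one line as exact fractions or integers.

final state: t=7, x=561/4, v=0 → d = 561/4
a_max = (33/2−0)/(11/8−0) = 12
max v = 33 over t∈[11/4,17/4] → v_max = 33
check: 33·(11/4+3/2) = 561/4 ✓

d=561/4 v_max=33 a_max=12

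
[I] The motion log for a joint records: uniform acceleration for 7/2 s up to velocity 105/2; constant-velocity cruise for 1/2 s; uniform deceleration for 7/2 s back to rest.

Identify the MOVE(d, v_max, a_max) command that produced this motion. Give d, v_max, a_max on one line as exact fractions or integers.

d=210 v_max=105/2 a_max=15

a_max = (105/2)/(7/2) = 15
d_a = ½·105/2·7/2 = 735/8; d_c = 105/2·1/2 = 105/4
d = 2·735/8 + 105/4 = 210
t_c = 1/2 > 0 so v_max = 105/2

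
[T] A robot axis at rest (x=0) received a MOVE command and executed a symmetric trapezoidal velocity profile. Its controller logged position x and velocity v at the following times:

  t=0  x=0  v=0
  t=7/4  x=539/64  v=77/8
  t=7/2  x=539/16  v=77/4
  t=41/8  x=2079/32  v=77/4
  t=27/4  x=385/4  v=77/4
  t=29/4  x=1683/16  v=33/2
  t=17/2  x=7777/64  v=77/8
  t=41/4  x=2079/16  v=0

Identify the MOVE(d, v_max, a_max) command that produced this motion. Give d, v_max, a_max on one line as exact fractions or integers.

d=2079/16 v_max=77/4 a_max=11/2

final state: t=41/4, x=2079/16, v=0 → d = 2079/16
a_max = (77/8−0)/(7/4−0) = 11/2
max v = 77/4 over t∈[7/2,27/4] → v_max = 77/4
check: 77/4·(7/2+13/4) = 2079/16 ✓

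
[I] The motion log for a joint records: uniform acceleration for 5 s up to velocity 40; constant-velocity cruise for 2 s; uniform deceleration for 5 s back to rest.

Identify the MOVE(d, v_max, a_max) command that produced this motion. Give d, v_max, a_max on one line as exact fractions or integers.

d=280 v_max=40 a_max=8

a_max = 40/5 = 8
d_a = ½·40·5 = 100; d_c = 40·2 = 80
d = 2·100 + 80 = 280
t_c = 2 > 0 so v_max = 40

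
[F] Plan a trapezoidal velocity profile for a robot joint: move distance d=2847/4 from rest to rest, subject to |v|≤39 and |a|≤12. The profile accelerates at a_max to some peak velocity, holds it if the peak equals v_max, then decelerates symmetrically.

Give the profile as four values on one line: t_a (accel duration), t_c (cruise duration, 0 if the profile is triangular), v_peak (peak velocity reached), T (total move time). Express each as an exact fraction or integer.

vₘ²/aₘ = 39²/12 = 507/4
2847/4 ≥ 507/4 → trapezoidal
t_a = 39/12 = 13/4; v_peak = 39
d_cruise = 2847/4 − 507/4 = 585; t_c = 585/39 = 15
T = 2·13/4 + 15 = 43/2

t_a=13/4 t_c=15 v_peak=39 T=43/2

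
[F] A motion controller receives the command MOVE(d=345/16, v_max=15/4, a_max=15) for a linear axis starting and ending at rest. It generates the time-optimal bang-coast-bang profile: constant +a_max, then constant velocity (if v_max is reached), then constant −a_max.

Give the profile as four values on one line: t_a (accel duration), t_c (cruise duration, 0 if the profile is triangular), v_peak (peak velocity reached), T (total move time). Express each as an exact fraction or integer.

(v_max)²/a_max = (15/4)²/15 = 15/16
345/16 ≥ 15/16 so v_max reached
t_a = (15/4)/15 = 1/4; v_peak = 15/4
d_cruise = 345/16 − 15/16 = 165/8; t_c = (165/8)/(15/4) = 11/2
T = 2·1/4 + 11/2 = 6

t_a=1/4 t_c=11/2 v_peak=15/4 T=6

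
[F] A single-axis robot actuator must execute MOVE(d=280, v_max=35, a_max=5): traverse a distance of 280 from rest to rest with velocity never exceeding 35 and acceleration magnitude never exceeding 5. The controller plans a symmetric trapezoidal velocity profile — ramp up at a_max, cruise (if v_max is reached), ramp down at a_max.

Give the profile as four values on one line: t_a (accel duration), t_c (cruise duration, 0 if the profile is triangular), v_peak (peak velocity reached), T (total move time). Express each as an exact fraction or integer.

v_max²/a_max = 35²/5 = 245
280 ≥ 245 → trapezoidal
t_a = 35/5 = 7; v_peak = 35
d_cruise = 280 − 245 = 35; t_c = 35/35 = 1
T = 2·7 + 1 = 15

t_a=7 t_c=1 v_peak=35 T=15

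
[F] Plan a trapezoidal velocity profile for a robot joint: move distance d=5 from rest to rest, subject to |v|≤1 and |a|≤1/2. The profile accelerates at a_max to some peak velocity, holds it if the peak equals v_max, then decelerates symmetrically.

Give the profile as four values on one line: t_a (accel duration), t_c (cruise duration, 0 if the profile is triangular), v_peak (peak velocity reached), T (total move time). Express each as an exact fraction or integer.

vₘ²/aₘ = 1²/(1/2) = 2
5 ≥ 2 ⇒ cruise phase
t_a = 1/(1/2) = 2; v_peak = 1
d_cruise = 5 − 2 = 3; t_c = 3/1 = 3
T = 2·2 + 3 = 7

t_a=2 t_c=3 v_peak=1 T=7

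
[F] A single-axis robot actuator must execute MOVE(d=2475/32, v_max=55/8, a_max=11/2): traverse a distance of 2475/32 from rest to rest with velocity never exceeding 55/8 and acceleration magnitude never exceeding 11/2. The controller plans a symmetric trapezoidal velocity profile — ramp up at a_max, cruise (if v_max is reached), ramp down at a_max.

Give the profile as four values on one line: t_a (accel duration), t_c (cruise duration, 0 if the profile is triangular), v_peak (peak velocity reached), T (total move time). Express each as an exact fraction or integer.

t_a=5/4 t_c=10 v_peak=55/8 T=25/2

vₘ²/aₘ = (55/8)²/(11/2) = 275/32
2475/32 ≥ 275/32 → trapezoidal
t_a = (55/8)/(11/2) = 5/4; v_peak = 55/8
d_cruise = 2475/32 − 275/32 = 275/4; t_c = (275/4)/(55/8) = 10
T = 2·5/4 + 10 = 25/2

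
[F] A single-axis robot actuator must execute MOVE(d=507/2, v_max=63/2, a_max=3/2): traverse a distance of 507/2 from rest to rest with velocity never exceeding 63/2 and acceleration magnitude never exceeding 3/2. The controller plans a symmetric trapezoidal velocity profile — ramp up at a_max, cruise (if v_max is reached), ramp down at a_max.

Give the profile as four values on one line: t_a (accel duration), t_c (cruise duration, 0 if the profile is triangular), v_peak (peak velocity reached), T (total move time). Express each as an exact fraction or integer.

v_max²/a_max = (63/2)²/(3/2) = 1323/2
507/2 < 1323/2 so t_c = 0
v_peak = √(507/2·3/2) = √(1521/4) = 39/2
t_a = (39/2)/(3/2) = 13; t_c = 0
T = 2·13 = 26

t_a=13 t_c=0 v_peak=39/2 T=26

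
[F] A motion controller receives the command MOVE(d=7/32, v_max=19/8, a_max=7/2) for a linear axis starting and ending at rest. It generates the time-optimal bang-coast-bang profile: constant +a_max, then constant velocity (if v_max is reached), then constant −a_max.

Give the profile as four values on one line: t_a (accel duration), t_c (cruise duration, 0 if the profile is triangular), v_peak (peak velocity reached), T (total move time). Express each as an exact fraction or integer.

t_a=1/4 t_c=0 v_peak=7/8 T=1/2

vₘ²/aₘ = (19/8)²/(7/2) = 361/224
7/32 < 361/224 so t_c = 0
v_peak = √(7/32·7/2) = √(49/64) = 7/8
t_a = (7/8)/(7/2) = 1/4; t_c = 0
T = 2·1/4 = 1/2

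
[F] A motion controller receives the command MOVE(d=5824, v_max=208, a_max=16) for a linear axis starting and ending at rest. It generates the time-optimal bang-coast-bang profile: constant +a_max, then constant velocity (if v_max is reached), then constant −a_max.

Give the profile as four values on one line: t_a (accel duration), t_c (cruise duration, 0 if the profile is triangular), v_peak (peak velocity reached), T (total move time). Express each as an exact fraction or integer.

vₘ²/aₘ = 208²/16 = 2704
5824 ≥ 2704 → trapezoidal
t_a = 208/16 = 13; v_peak = 208
d_cruise = 5824 − 2704 = 3120; t_c = 3120/208 = 15
T = 2·13 + 15 = 41

t_a=13 t_c=15 v_peak=208 T=41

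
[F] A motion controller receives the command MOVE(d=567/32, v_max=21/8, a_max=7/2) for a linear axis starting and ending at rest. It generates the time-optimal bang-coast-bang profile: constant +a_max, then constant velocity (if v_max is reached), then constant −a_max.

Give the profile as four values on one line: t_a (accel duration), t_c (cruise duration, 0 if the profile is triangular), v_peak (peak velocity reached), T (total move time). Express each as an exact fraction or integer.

v_max²/a_max = (21/8)²/(7/2) = 63/32
567/32 ≥ 63/32 so v_max reached
t_a = (21/8)/(7/2) = 3/4; v_peak = 21/8
d_cruise = 567/32 − 63/32 = 63/4; t_c = (63/4)/(21/8) = 6
T = 2·3/4 + 6 = 15/2

t_a=3/4 t_c=6 v_peak=21/8 T=15/2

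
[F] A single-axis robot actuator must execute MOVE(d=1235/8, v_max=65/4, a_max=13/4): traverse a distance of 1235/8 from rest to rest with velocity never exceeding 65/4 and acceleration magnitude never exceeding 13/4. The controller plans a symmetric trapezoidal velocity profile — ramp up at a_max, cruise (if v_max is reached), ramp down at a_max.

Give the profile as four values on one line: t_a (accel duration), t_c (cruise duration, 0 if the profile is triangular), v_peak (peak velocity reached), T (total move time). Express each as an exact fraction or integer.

t_a=5 t_c=9/2 v_peak=65/4 T=29/2

v_max²/a_max = (65/4)²/(13/4) = 325/4
1235/8 ≥ 325/4 so v_max reached
t_a = (65/4)/(13/4) = 5; v_peak = 65/4
d_cruise = 1235/8 − 325/4 = 585/8; t_c = (585/8)/(65/4) = 9/2
T = 2·5 + 9/2 = 29/2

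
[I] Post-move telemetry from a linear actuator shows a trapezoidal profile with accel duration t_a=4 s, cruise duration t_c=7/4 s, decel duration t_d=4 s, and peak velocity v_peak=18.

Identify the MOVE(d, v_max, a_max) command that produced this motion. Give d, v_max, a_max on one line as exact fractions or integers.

a_max = 18/4 = 9/2
d_a = ½·18·4 = 36; d_c = 18·7/4 = 63/2
d = 2·36 + 63/2 = 207/2
t_c = 7/4 > 0 ⇒ limit active, v_max = 18

d=207/2 v_max=18 a_max=9/2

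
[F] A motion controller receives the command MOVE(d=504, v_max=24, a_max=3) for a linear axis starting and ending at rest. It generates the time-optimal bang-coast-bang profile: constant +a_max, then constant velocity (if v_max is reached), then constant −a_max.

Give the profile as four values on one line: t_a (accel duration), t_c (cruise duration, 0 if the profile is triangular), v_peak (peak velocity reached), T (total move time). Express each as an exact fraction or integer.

t_a=8 t_c=13 v_peak=24 T=29

vₘ²/aₘ = 24²/3 = 192
504 ≥ 192 → trapezoidal
t_a = 24/3 = 8; v_peak = 24
d_cruise = 504 − 192 = 312; t_c = 312/24 = 13
T = 2·8 + 13 = 29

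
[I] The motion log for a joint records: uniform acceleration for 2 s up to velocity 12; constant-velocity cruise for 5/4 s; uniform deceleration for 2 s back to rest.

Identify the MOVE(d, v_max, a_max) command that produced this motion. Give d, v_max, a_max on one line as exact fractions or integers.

a_max = 12/2 = 6
d_a = ½·12·2 = 12; d_c = 12·5/4 = 15
d = 2·12 + 15 = 39
t_c = 5/4 > 0 so v_max = 12

d=39 v_max=12 a_max=6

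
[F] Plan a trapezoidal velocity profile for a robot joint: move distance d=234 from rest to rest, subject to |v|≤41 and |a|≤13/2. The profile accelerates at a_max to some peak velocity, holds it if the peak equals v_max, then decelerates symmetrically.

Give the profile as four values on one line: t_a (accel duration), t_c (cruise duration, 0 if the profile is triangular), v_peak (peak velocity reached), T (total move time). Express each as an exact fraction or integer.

t_a=6 t_c=0 v_peak=39 T=12

vₘ²/aₘ = 41²/(13/2) = 3362/13
234 < 3362/13 → triangular
v_peak = √(234·13/2) = √1521 = 39
t_a = 39/(13/2) = 6; t_c = 0
T = 2·6 = 12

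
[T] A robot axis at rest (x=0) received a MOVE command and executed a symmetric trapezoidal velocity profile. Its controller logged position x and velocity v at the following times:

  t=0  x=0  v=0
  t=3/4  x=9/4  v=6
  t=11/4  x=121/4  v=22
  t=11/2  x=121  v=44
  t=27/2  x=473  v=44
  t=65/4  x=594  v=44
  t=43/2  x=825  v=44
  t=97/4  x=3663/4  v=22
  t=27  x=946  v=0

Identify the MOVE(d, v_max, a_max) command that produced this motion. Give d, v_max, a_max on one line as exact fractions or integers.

d=946 v_max=44 a_max=8

final state: t=27, x=946, v=0 → d = 946
a_max = (6−0)/(3/4−0) = 8
max v = 44 over t∈[11/2,43/2] → v_max = 44
check: 44·(11/2+16) = 946 ✓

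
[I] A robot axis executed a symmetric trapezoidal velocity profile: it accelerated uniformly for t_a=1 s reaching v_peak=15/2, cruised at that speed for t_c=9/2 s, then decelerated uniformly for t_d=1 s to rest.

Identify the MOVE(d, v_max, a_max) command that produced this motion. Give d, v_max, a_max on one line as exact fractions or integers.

a_max = (15/2)/1 = 15/2
d_a = ½·15/2·1 = 15/4; d_c = 15/2·9/2 = 135/4
d = 2·15/4 + 135/4 = 165/4
t_c = 9/2 > 0 so v_max = 15/2

d=165/4 v_max=15/2 a_max=15/2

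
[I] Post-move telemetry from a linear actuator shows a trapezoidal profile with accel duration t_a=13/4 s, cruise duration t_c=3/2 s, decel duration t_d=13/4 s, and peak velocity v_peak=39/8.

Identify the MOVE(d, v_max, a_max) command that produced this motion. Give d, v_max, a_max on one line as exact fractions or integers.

a_max = (39/8)/(13/4) = 3/2
d_a = ½·39/8·13/4 = 507/64; d_c = 39/8·3/2 = 117/16
d = 2·507/64 + 117/16 = 741/32
t_c = 3/2 > 0 ⇒ limit active, v_max = 39/8

d=741/32 v_max=39/8 a_max=3/2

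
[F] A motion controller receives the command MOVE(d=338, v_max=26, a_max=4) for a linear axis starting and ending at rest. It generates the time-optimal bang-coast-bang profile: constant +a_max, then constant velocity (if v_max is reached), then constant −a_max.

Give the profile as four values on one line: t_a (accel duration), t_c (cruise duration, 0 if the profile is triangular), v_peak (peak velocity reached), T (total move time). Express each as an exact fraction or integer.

t_a=13/2 t_c=13/2 v_peak=26 T=39/2

(v_max)²/a_max = 26²/4 = 169
338 ≥ 169 so v_max reached
t_a = 26/4 = 13/2; v_peak = 26
d_cruise = 338 − 169 = 169; t_c = 169/26 = 13/2
T = 2·13/2 + 13/2 = 39/2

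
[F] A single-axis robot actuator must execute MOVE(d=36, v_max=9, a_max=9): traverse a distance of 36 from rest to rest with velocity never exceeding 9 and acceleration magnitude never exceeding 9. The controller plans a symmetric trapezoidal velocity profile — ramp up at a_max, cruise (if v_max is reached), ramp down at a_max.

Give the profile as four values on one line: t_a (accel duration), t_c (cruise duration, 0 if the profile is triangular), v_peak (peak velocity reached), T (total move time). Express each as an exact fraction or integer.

t_a=1 t_c=3 v_peak=9 T=5

v_max²/a_max = 9²/9 = 9
36 ≥ 9 → trapezoidal
t_a = 9/9 = 1; v_peak = 9
d_cruise = 36 − 9 = 27; t_c = 27/9 = 3
T = 2·1 + 3 = 5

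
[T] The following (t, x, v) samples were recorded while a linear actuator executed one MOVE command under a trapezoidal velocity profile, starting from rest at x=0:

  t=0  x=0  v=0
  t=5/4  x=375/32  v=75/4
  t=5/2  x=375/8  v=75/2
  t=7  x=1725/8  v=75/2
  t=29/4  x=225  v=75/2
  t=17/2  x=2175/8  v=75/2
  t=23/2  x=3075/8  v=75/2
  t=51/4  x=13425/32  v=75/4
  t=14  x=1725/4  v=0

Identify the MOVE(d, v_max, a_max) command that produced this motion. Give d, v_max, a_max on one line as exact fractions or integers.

d=1725/4 v_max=75/2 a_max=15

final state: t=14, x=1725/4, v=0 → d = 1725/4
a_max = (75/4−0)/(5/4−0) = 15
max v = 75/2 over t∈[5/2,23/2] → v_max = 75/2
check: 75/2·(5/2+9) = 1725/4 ✓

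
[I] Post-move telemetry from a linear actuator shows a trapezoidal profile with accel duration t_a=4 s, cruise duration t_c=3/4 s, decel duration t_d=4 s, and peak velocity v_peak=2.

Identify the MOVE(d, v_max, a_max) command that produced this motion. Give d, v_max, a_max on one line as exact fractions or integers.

d=19/2 v_max=2 a_max=1/2

a_max = 2/4 = 1/2
d_a = ½·2·4 = 4; d_c = 2·3/4 = 3/2
d = 2·4 + 3/2 = 19/2
t_c = 3/4 > 0 ⇒ limit active, v_max = 2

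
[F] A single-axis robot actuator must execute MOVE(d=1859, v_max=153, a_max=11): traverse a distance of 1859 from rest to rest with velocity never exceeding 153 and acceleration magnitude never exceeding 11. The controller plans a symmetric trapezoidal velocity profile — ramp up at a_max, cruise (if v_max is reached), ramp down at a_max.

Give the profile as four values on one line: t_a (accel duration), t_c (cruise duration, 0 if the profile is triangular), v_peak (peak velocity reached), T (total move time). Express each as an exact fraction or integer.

t_a=13 t_c=0 v_peak=143 T=26

v_max²/a_max = 153²/11 = 23409/11
1859 < 23409/11 ⇒ no cruise
v_peak = √(1859·11) = √20449 = 143
t_a = 143/11 = 13; t_c = 0
T = 2·13 = 26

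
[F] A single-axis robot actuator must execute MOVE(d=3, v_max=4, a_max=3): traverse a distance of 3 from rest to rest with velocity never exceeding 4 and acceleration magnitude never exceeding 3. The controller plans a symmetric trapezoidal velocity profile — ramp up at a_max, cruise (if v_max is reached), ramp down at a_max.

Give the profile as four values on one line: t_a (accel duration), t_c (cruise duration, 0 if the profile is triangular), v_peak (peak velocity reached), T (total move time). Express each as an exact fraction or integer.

vₘ²/aₘ = 4²/3 = 16/3
3 < 16/3 so t_c = 0
v_peak = √(3·3) = √9 = 3
t_a = 3/3 = 1; t_c = 0
T = 2·1 = 2

t_a=1 t_c=0 v_peak=3 T=2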